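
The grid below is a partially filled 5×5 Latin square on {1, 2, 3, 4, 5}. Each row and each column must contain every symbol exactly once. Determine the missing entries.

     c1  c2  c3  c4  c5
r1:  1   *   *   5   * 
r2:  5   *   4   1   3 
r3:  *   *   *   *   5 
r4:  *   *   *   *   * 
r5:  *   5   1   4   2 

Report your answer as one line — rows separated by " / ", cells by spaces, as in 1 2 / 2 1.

(r1,c5): row 1 has {1,5}; column 5 has {2,3,5}, so it must be 4.
(r2,c2): row 2 has {1,3,4,5}; column 2 has {5}, so it must be 2.
(r4,c5): row 4 is empty so far; column 5 has {2,3,4,5}, so it must be 1.
(r5,c1): row 5 has {1,2,4,5}; column 1 has {1,5}, so it must be 3.
(r1,c2): row 1 has {1,4,5}; column 2 has {2,5}, so it must be 3.
(r1,c3): row 1 has {1,3,4,5}; column 3 has {1,4}, so it must be 2.
(r3,c3): row 3 has {5}; column 3 has {1,2,4}, so it must be 3.
(r3,c4): row 3 has {3,5}; column 4 has {1,4,5}, so it must be 2.
(r4,c2): row 4 has {1}; column 2 has {2,3,5}, so it must be 4.
(r4,c3): row 4 has {1,4}; column 3 has {1,2,3,4}, so it must be 5.
(r4,c4): row 4 has {1,4,5}; column 4 has {1,2,4,5}, so it must be 3.
(r3,c1): row 3 has {2,3,5}; column 1 has {1,3,5}, so it must be 4.
(r3,c2): row 3 has {2,3,4,5}; column 2 has {2,3,4,5}, so it must be 1.
(r4,c1): row 4 has {1,3,4,5}; column 1 has {1,3,4,5}, so it must be 2.

1 3 2 5 4 / 5 2 4 1 3 / 4 1 3 2 5 / 2 4 5 3 1 / 3 5 1 4 2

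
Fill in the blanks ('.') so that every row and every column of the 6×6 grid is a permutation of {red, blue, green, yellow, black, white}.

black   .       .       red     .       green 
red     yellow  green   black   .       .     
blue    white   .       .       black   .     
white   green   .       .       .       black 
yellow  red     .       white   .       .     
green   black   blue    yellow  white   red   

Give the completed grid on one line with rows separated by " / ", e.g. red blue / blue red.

(r1,c2) = blue
(r1,c5) = yellow
(r2,c5) = blue
(r2,c6) = white
(r3,c4) = green
(r3,c6) = yellow
(r4,c4) = blue
(r4,c5) = red
(r5,c3) = black
(r5,c5) = green
(r5,c6) = blue
(r1,c3) = white
(r3,c3) = red
(r4,c3) = yellow

black blue white red yellow green / red yellow green black blue white / blue white red green black yellow / white green yellow blue red black / yellow red black white green blue / green black blue yellow white red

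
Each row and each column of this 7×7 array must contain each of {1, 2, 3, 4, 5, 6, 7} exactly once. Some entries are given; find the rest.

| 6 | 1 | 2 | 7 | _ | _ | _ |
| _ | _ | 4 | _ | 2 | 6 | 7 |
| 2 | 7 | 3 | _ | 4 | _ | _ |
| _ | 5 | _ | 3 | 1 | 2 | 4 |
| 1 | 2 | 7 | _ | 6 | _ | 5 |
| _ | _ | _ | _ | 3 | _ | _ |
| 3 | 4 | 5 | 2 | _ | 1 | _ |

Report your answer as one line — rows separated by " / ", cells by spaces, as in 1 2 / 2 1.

(r1,c5) = 5
(r1,c7) = 3
(r2,c1) = 5
(r2,c2) = 3
(r2,c4) = 1
(r3,c6) = 5
(r4,c1) = 7
(r4,c3) = 6
(r5,c4) = 4
(r5,c6) = 3
(r6,c1) = 4
(r6,c2) = 6
(r6,c3) = 1
(r6,c4) = 5
(r6,c6) = 7
(r6,c7) = 2
(r7,c5) = 7
(r7,c7) = 6
(r1,c6) = 4
(r3,c4) = 6
(r3,c7) = 1

6 1 2 7 5 4 3 / 5 3 4 1 2 6 7 / 2 7 3 6 4 5 1 / 7 5 6 3 1 2 4 / 1 2 7 4 6 3 5 / 4 6 1 5 3 7 2 / 3 4 5 2 7 1 6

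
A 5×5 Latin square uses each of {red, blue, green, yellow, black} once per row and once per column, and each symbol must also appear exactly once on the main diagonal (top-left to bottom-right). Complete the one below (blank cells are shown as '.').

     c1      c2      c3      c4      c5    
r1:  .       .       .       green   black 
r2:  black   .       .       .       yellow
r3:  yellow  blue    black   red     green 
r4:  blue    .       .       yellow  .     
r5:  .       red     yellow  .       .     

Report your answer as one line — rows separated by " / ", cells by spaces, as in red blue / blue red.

red yellow blue green black / black green red blue yellow / yellow blue black red green / blue black green yellow red / green red yellow black blue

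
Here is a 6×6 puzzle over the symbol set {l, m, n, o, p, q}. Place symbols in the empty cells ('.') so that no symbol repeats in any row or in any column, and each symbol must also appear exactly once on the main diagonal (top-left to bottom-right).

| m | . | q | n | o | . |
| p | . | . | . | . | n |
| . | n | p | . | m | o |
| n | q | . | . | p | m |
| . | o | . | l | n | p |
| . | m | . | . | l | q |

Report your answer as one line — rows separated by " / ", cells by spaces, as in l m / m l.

Cell (r1,c6): row 1 has {m,n,o,q}; column 6 has {m,n,o,p,q} → l.
Cell (r2,c2): row 2 has {n,p}; column 2 has {m,n,o,q}; the diagonal has {m,n,p,q} → l.
Cell (r2,c5): row 2 has {l,n,p}; column 5 has {l,m,n,o,p} → q.
Cell (r3,c4): row 3 has {m,n,o,p}; column 4 has {l,n} → q.
Cell (r4,c4): row 4 has {m,n,p,q}; column 4 has {l,n,q}; the diagonal has {l,m,n,p,q} → o.
Cell (r5,c1): row 5 has {l,n,o,p}; column 1 has {m,n,p} → q.
Cell (r5,c3): row 5 has {l,n,o,p,q}; column 3 has {p,q} → m.
Cell (r6,c1): row 6 has {l,m,q}; column 1 has {m,n,p,q} → o.
Cell (r6,c3): row 6 has {l,m,o,q}; column 3 has {m,p,q} → n.
Cell (r6,c4): row 6 has {l,m,n,o,q}; column 4 has {l,n,o,q} → p.
Cell (r1,c2): row 1 has {l,m,n,o,q}; column 2 has {l,m,n,o,q} → p.
Cell (r2,c3): row 2 has {l,n,p,q}; column 3 has {m,n,p,q} → o.
Cell (r2,c4): row 2 has {l,n,o,p,q}; column 4 has {l,n,o,p,q} → m.
Cell (r3,c1): row 3 has {m,n,o,p,q}; column 1 has {m,n,o,p,q} → l.
Cell (r4,c3): row 4 has {m,n,o,p,q}; column 3 has {m,n,o,p,q} → l.

m p q n o l / p l o m q n / l n p q m o / n q l o p m / q o m l n p / o m n p l q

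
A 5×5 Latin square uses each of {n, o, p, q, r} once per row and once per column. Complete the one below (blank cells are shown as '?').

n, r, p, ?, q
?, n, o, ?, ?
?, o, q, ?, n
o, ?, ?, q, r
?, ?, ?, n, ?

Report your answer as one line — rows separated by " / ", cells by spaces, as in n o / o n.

n r p o q / q n o r p / r o q p n / o p n q r / p q r n o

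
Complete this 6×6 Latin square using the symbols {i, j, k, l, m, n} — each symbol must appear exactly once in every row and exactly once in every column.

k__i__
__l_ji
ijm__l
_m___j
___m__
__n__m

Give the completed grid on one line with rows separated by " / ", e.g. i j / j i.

k l j i m n / m k l n j i / i j m k n l / n m k l i j / j n i m l k / l i n j k m

At row 1, column 3: row 1 has {i,k}; column 3 has {l,m,n}; that leaves j.
At row 1, column 6: row 1 has {i,j,k}; column 6 has {i,j,l,m}; that leaves n.
At row 5, column 6: row 5 has {m}; column 6 has {i,j,l,m,n}; that leaves k.
At row 1, column 2: row 1 has {i,j,k,n}; column 2 has {j,m}; that leaves l.
At row 1, column 5: row 1 has {i,j,k,l,n}; column 5 has {j}; that leaves m.
At row 5, column 3: row 5 has {k,m}; column 3 has {j,l,m,n}; that leaves i.
At row 4, column 3: row 4 has {j,m}; column 3 has {i,j,l,m,n}; that leaves k.
At row 5, column 2: row 5 has {i,k,m}; column 2 has {j,l,m}; that leaves n.
At row 5, column 5: row 5 has {i,k,m,n}; column 5 has {j,m}; that leaves l.
At row 2, column 2: row 2 has {i,j,l}; column 2 has {j,l,m,n}; that leaves k.
At row 2, column 4: row 2 has {i,j,k,l}; column 4 has {i,m}; that leaves n.
At row 3, column 4: row 3 has {i,j,l,m}; column 4 has {i,m,n}; that leaves k.
At row 3, column 5: row 3 has {i,j,k,l,m}; column 5 has {j,l,m}; that leaves n.
At row 4, column 4: row 4 has {j,k,m}; column 4 has {i,k,m,n}; that leaves l.
At row 4, column 5: row 4 has {j,k,l,m}; column 5 has {j,l,m,n}; that leaves i.
At row 5, column 1: row 5 has {i,k,l,m,n}; column 1 has {i,k}; that leaves j.
At row 6, column 1: row 6 has {m,n}; column 1 has {i,j,k}; that leaves l.
At row 6, column 2: row 6 has {l,m,n}; column 2 has {j,k,l,m,n}; that leaves i.
At row 6, column 4: row 6 has {i,l,m,n}; column 4 has {i,k,l,m,n}; that leaves j.
At row 6, column 5: row 6 has {i,j,l,m,n}; column 5 has {i,j,l,m,n}; that leaves k.
At row 2, column 1: row 2 has {i,j,k,l,n}; column 1 has {i,j,k,l}; that leaves m.
At row 4, column 1: row 4 has {i,j,k,l,m}; column 1 has {i,j,k,l,m}; that leaves n.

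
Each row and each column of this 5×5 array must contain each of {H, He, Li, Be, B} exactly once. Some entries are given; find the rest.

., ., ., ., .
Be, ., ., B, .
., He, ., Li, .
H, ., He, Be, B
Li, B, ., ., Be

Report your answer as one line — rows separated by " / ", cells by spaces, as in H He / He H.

He Be B H Li / Be H Li B He / B He Be Li H / H Li He Be B / Li B H He Be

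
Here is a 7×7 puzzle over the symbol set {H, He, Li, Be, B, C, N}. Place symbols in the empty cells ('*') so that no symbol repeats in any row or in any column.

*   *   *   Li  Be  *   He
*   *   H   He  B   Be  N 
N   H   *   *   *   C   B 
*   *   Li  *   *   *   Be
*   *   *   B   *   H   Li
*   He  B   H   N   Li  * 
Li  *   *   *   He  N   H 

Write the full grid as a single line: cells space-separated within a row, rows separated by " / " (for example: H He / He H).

At row 1, column 6: row 1 has {He,Li,Be}; column 6 has {H,Li,Be,C,N}; that leaves B.
At row 2, column 1: row 2 has {H,He,Be,B,N}; column 1 has {Li,N}; that leaves C.
At row 2, column 2: row 2 has {H,He,Be,B,C,N}; column 2 has {H,He}; that leaves Li.
At row 3, column 4: row 3 has {H,B,C,N}; column 4 has {H,He,Li,B}; that leaves Be.
At row 3, column 5: row 3 has {H,Be,B,C,N}; column 5 has {He,Be,B,N}; that leaves Li.
At row 4, column 6: row 4 has {Li,Be}; column 6 has {H,Li,Be,B,C,N}; that leaves He.
At row 5, column 5: row 5 has {H,Li,B}; column 5 has {He,Li,Be,B,N}; that leaves C.
At row 6, column 1: row 6 has {H,He,Li,B,N}; column 1 has {Li,C,N}; that leaves Be.
At row 6, column 7: row 6 has {H,He,Li,Be,B,N}; column 7 has {H,He,Li,Be,B,N}; that leaves C.
At row 7, column 4: row 7 has {H,He,Li,N}; column 4 has {H,He,Li,Be,B}; that leaves C.
At row 1, column 1: row 1 has {He,Li,Be,B}; column 1 has {Li,Be,C,N}; that leaves H.
At row 3, column 3: row 3 has {H,Li,Be,B,C,N}; column 3 has {H,Li,B}; that leaves He.
At row 4, column 1: row 4 has {He,Li,Be}; column 1 has {H,Li,Be,C,N}; that leaves B.
At row 4, column 4: row 4 has {He,Li,Be,B}; column 4 has {H,He,Li,Be,B,C}; that leaves N.
At row 4, column 5: row 4 has {He,Li,Be,B,N}; column 5 has {He,Li,Be,B,C,N}; that leaves H.
At row 5, column 1: row 5 has {H,Li,B,C}; column 1 has {H,Li,Be,B,C,N}; that leaves He.
At row 7, column 3: row 7 has {H,He,Li,C,N}; column 3 has {H,He,Li,B}; that leaves Be.
At row 4, column 2: row 4 has {H,He,Li,Be,B,N}; column 2 has {H,He,Li}; that leaves C.
At row 5, column 3: row 5 has {H,He,Li,B,C}; column 3 has {H,He,Li,Be,B}; that leaves N.
At row 7, column 2: row 7 has {H,He,Li,Be,C,N}; column 2 has {H,He,Li,C}; that leaves B.
At row 1, column 2: row 1 has {H,He,Li,Be,B}; column 2 has {H,He,Li,B,C}; that leaves N.
At row 1, column 3: row 1 has {H,He,Li,Be,B,N}; column 3 has {H,He,Li,Be,B,N}; that leaves C.
At row 5, column 2: row 5 has {H,He,Li,B,C,N}; column 2 has {H,He,Li,B,C,N}; that leaves Be.

H N C Li Be B He / C Li H He B Be N / N H He Be Li C B / B C Li N H He Be / He Be N B C H Li / Be He B H N Li C / Li B Be C He N H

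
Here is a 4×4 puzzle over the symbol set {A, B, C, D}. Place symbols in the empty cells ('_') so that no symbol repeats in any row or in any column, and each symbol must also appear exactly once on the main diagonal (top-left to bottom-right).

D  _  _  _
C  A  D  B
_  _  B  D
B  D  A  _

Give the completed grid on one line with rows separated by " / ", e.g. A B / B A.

At row 1, column 3: row 1 has {D}; column 3 has {A,B,D}; that leaves C.
At row 1, column 4: row 1 has {C,D}; column 4 has {B,D}; that leaves A.
At row 3, column 1: row 3 has {B,D}; column 1 has {B,C,D}; that leaves A.
At row 3, column 2: row 3 has {A,B,D}; column 2 has {A,D}; that leaves C.
At row 4, column 4: row 4 has {A,B,D}; column 4 has {A,B,D}; the diagonal has {A,B,D}; that leaves C.
At row 1, column 2: row 1 has {A,C,D}; column 2 has {A,C,D}; that leaves B.

D B C A / C A D B / A C B D / B D A C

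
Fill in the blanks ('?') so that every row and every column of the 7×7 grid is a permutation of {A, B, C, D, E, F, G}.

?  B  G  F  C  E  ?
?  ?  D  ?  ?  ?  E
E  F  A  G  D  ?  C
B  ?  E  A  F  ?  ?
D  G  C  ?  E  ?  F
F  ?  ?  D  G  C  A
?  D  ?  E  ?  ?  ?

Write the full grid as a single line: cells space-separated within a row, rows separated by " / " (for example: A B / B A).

A B G F C E D / G A D C B F E / E F A G D B C / B C E A F D G / D G C B E A F / F E B D G C A / C D F E A G B

(r1,c1) = A
(r1,c7) = D
(r3,c6) = B
(r4,c2) = C
(r4,c7) = G
(r5,c4) = B
(r5,c6) = A
(r6,c2) = E
(r6,c3) = B
(r7,c3) = F
(r7,c6) = G
(r7,c7) = B
(r2,c2) = A
(r2,c4) = C
(r2,c5) = B
(r2,c6) = F
(r4,c6) = D
(r7,c1) = C
(r7,c5) = A
(r2,c1) = G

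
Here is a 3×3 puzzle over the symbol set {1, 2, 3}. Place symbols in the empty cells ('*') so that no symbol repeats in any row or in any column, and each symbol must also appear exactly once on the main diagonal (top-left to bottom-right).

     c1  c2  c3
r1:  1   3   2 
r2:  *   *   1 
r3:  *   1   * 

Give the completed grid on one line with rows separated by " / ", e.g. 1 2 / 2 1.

1 3 2 / 3 2 1 / 2 1 3

At row 2, column 2: row 2 has {1}; column 2 has {1,3}; the diagonal has {1}; that leaves 2.
At row 3, column 3: row 3 has {1}; column 3 has {1,2}; the diagonal has {1,2}; that leaves 3.
At row 2, column 1: row 2 has {1,2}; column 1 has {1}; that leaves 3.
At row 3, column 1: row 3 has {1,3}; column 1 has {1,3}; that leaves 2.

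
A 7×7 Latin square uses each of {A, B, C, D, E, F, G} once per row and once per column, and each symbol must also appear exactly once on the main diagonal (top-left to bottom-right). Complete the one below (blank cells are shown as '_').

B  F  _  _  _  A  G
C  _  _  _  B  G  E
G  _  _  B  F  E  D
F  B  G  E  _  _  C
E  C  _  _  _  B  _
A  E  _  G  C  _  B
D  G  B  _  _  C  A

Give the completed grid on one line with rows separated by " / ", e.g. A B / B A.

B F E C D A G / C D F A B G E / G A C B F E D / F B G E A D C / E C A D G B F / A E D G C F B / D G B F E C A

(r2,c2) = D
(r3,c2) = A
(r3,c3) = C
(r4,c6) = D
(r5,c5) = G
(r5,c7) = F
(r6,c6) = F
(r7,c4) = F
(r7,c5) = E
(r1,c5) = D
(r2,c4) = A
(r4,c5) = A
(r5,c4) = D
(r6,c3) = D
(r1,c3) = E
(r1,c4) = C
(r2,c3) = F
(r5,c3) = A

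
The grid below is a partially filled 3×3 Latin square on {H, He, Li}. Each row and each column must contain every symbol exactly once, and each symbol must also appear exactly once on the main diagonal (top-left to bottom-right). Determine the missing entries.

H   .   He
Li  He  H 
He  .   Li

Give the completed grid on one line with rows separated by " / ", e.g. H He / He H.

row 1 has {H,He}; column 2 has {He} — only Li is left for (r1,c2).
row 3 has {He,Li}; column 2 has {He,Li} — only H is left for (r3,c2).

H Li He / Li He H / He H Li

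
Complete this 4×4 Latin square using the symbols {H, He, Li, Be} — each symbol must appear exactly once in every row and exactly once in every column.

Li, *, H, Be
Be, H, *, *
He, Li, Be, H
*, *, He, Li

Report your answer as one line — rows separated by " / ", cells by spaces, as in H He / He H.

Li He H Be / Be H Li He / He Li Be H / H Be He Li

(r1,c2) = He
(r2,c3) = Li
(r2,c4) = He
(r4,c1) = H
(r4,c2) = Be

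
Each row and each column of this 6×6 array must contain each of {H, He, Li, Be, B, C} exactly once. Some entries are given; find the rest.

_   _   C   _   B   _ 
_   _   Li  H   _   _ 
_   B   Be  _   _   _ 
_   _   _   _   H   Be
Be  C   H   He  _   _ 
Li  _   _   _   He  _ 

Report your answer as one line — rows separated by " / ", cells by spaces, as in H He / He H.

He H C Be B Li / B He Li H Be C / H B Be Li C He / C Li He B H Be / Be C H He Li B / Li Be B C He H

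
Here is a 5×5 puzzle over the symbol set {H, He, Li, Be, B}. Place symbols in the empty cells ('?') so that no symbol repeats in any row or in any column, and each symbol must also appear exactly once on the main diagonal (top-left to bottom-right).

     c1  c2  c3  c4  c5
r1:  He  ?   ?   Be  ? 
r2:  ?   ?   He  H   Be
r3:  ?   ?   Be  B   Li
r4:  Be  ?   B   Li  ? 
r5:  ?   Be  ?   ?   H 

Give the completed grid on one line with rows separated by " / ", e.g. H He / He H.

He Li H Be B / Li B He H Be / H He Be B Li / Be H B Li He / B Be Li He H

At row 1, column 5: row 1 has {He,Be}; column 5 has {H,Li,Be}; that leaves B.
At row 2, column 2: row 2 has {H,He,Be}; column 2 has {Be}; the diagonal has {H,He,Li,Be}; that leaves B.
At row 3, column 1: row 3 has {Li,Be,B}; column 1 has {He,Be}; that leaves H.
At row 3, column 2: row 3 has {H,Li,Be,B}; column 2 has {Be,B}; that leaves He.
At row 4, column 2: row 4 has {Li,Be,B}; column 2 has {He,Be,B}; that leaves H.
At row 4, column 5: row 4 has {H,Li,Be,B}; column 5 has {H,Li,Be,B}; that leaves He.
At row 5, column 3: row 5 has {H,Be}; column 3 has {He,Be,B}; that leaves Li.
At row 5, column 4: row 5 has {H,Li,Be}; column 4 has {H,Li,Be,B}; that leaves He.
At row 1, column 2: row 1 has {He,Be,B}; column 2 has {H,He,Be,B}; that leaves Li.
At row 1, column 3: row 1 has {He,Li,Be,B}; column 3 has {He,Li,Be,B}; that leaves H.
At row 2, column 1: row 2 has {H,He,Be,B}; column 1 has {H,He,Be}; that leaves Li.
At row 5, column 1: row 5 has {H,He,Li,Be}; column 1 has {H,He,Li,Be}; that leaves B.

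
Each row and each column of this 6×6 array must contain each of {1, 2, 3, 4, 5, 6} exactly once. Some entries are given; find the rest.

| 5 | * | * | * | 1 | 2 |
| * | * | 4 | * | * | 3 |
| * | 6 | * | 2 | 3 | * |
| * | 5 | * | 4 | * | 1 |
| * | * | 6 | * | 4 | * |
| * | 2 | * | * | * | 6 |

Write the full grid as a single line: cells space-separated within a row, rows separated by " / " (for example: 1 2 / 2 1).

5 4 3 6 1 2 / 6 1 4 5 2 3 / 1 6 5 2 3 4 / 3 5 2 4 6 1 / 2 3 6 1 4 5 / 4 2 1 3 5 6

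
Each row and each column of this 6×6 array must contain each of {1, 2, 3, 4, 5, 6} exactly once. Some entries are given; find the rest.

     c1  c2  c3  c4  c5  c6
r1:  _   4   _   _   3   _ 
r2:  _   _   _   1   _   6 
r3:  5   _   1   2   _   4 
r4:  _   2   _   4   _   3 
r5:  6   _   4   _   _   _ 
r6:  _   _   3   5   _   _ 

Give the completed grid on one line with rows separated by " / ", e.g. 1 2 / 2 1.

2 4 5 6 3 1 / 3 5 2 1 4 6 / 5 3 1 2 6 4 / 1 2 6 4 5 3 / 6 1 4 3 2 5 / 4 6 3 5 1 2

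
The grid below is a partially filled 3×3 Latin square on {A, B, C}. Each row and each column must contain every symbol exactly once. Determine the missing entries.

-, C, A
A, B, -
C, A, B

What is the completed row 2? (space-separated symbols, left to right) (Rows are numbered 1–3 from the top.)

A B C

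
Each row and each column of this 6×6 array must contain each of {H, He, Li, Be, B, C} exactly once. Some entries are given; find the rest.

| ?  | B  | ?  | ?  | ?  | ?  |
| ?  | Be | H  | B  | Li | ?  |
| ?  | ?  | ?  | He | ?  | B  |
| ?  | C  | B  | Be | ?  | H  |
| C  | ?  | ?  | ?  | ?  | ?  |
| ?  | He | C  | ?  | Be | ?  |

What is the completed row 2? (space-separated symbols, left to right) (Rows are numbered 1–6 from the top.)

He Be H B Li C

(r2,c1) = He
(r2,c6) = C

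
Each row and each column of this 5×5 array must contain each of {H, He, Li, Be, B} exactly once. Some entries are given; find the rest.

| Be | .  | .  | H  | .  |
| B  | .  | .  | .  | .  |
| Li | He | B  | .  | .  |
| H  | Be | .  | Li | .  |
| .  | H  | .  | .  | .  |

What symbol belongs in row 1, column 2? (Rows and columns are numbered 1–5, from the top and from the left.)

B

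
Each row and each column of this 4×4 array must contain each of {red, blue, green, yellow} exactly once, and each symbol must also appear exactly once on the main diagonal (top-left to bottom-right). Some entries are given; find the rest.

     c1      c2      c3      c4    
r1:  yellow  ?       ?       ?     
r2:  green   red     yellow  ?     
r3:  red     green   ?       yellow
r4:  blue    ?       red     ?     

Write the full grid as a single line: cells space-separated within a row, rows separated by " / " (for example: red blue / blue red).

yellow blue green red / green red yellow blue / red green blue yellow / blue yellow red green

row 1 has {yellow}; column 2 has {red,green} — only blue is left for (r1,c2).
row 1 has {blue,yellow}; column 3 has {red,yellow} — only green is left for (r1,c3).
row 1 has {blue,green,yellow}; column 4 has {yellow} — only red is left for (r1,c4).
row 2 has {red,green,yellow}; column 4 has {red,yellow} — only blue is left for (r2,c4).
row 3 has {red,green,yellow}; column 3 has {red,green,yellow}; the diagonal has {red,yellow} — only blue is left for (r3,c3).
row 4 has {red,blue}; column 2 has {red,blue,green} — only yellow is left for (r4,c2).
row 4 has {red,blue,yellow}; column 4 has {red,blue,yellow}; the diagonal has {red,blue,yellow} — only green is left for (r4,c4).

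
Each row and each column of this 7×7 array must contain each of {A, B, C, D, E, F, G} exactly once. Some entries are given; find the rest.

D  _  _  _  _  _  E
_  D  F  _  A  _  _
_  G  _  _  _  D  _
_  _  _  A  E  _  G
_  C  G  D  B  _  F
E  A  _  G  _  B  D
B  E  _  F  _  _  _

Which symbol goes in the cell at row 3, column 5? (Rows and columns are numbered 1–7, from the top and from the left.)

C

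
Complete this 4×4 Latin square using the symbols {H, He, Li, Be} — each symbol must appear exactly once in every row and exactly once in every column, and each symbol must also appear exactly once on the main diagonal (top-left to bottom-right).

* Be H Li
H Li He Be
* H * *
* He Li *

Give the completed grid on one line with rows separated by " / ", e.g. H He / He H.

He Be H Li / H Li He Be / Li H Be He / Be He Li H

(r1,c1) = He
(r3,c3) = Be
(r3,c4) = He
(r4,c1) = Be
(r4,c4) = H
(r3,c1) = Li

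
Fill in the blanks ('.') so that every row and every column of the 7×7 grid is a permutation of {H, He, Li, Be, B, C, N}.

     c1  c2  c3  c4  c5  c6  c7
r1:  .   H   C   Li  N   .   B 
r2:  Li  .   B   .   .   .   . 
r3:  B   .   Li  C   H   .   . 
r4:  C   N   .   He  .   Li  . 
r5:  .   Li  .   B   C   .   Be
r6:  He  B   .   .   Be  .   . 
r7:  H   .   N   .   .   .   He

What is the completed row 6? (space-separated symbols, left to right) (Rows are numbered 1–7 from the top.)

He B H N Be C Li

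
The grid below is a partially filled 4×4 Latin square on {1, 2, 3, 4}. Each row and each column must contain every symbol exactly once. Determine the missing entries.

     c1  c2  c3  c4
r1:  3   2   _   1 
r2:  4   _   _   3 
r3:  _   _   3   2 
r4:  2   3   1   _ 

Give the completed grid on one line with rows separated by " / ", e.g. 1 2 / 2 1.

3 2 4 1 / 4 1 2 3 / 1 4 3 2 / 2 3 1 4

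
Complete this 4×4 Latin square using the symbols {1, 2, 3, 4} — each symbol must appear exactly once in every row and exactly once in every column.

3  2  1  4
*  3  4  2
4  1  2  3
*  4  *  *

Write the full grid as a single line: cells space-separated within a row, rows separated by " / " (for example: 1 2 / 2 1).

3 2 1 4 / 1 3 4 2 / 4 1 2 3 / 2 4 3 1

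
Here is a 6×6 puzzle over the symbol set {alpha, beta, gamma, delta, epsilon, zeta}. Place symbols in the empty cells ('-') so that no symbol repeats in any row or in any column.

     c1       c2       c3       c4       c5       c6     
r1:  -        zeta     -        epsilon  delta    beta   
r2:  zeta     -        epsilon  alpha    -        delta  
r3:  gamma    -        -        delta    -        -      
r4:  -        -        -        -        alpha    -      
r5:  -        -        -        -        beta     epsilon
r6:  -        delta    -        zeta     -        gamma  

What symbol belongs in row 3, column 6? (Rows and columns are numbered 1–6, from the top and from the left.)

alpha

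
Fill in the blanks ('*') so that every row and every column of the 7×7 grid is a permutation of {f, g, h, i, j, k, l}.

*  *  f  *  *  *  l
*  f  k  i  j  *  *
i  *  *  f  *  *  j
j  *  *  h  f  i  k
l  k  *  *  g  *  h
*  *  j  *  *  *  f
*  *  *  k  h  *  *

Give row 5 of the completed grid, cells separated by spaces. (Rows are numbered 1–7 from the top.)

(r2,c7) = g
(r5,c3) = i
(r5,c4) = j
(r5,c6) = f

l k i j g f h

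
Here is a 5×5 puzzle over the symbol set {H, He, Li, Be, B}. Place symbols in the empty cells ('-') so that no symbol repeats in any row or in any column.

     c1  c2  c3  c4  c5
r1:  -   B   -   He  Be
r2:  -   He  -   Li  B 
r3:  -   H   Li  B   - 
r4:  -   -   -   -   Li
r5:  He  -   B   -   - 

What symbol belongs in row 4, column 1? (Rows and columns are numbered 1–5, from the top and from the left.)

B

(r1,c3) = H
(r2,c3) = Be
(r3,c1) = Be
(r3,c5) = He
(r4,c2) = Be
(r4,c3) = He
(r4,c4) = H
(r5,c2) = Li
(r5,c4) = Be
(r5,c5) = H
(r1,c1) = Li
(r2,c1) = H
(r4,c1) = B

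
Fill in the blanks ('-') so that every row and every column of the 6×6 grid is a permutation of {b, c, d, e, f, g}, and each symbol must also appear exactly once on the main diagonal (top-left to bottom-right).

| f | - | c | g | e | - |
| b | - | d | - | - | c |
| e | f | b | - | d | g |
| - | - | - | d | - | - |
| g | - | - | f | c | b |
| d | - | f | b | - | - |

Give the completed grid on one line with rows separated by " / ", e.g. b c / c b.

f b c g e d / b g d e f c / e f b c d g / c e g d b f / g d e f c b / d c f b g e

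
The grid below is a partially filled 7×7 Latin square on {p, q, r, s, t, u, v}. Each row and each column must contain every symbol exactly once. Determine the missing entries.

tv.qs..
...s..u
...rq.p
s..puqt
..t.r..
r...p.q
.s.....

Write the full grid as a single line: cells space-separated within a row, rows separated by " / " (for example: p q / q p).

(r1,c7): row 1 has {q,s,t,v}; column 7 has {p,q,t,u}, so it must be r.
(r4,c2): row 4 has {p,q,s,t,u}; column 2 has {s,v}, so it must be r.
(r4,c3): row 4 has {p,q,r,s,t,u}; column 3 has {t}, so it must be v.
(r7,c7): row 7 has {s}; column 7 has {p,q,r,t,u}, so it must be v.
(r5,c7): row 5 has {r,t}; column 7 has {p,q,r,t,u,v}, so it must be s.
(r7,c5): row 7 has {s,v}; column 5 has {p,q,r,s,u}, so it must be t.
(r2,c5): row 2 has {s,u}; column 5 has {p,q,r,s,t,u}, so it must be v.
(r7,c4): row 7 has {s,t,v}; column 4 has {p,q,r,s}, so it must be u.
(r5,c4): row 5 has {r,s,t}; column 4 has {p,q,r,s,u}, so it must be v.
(r6,c4): row 6 has {p,q,r}; column 4 has {p,q,r,s,u,v}, so it must be t.
(r6,c2): row 6 has {p,q,r,t}; column 2 has {r,s,v}, so it must be u.
(r6,c3): row 6 has {p,q,r,t,u}; column 3 has {t,v}, so it must be s.
(r6,c6): row 6 has {p,q,r,s,t,u}; column 6 has {q}, so it must be v.
(r3,c2): row 3 has {p,q,r}; column 2 has {r,s,u,v}, so it must be t.
(r3,c3): row 3 has {p,q,r,t}; column 3 has {s,t,v}, so it must be u.
(r3,c6): row 3 has {p,q,r,t,u}; column 6 has {q,v}, so it must be s.
(r1,c3): row 1 has {q,r,s,t,v}; column 3 has {s,t,u,v}, so it must be p.
(r1,c6): row 1 has {p,q,r,s,t,v}; column 6 has {q,s,v}, so it must be u.
(r3,c1): row 3 has {p,q,r,s,t,u}; column 1 has {r,s,t}, so it must be v.
(r5,c6): row 5 has {r,s,t,v}; column 6 has {q,s,u,v}, so it must be p.
(r7,c6): row 7 has {s,t,u,v}; column 6 has {p,q,s,u,v}, so it must be r.
(r2,c6): row 2 has {s,u,v}; column 6 has {p,q,r,s,u,v}, so it must be t.
(r5,c2): row 5 has {p,r,s,t,v}; column 2 has {r,s,t,u,v}, so it must be q.
(r7,c3): row 7 has {r,s,t,u,v}; column 3 has {p,s,t,u,v}, so it must be q.
(r2,c2): row 2 has {s,t,u,v}; column 2 has {q,r,s,t,u,v}, so it must be p.
(r2,c3): row 2 has {p,s,t,u,v}; column 3 has {p,q,s,t,u,v}, so it must be r.
(r5,c1): row 5 has {p,q,r,s,t,v}; column 1 has {r,s,t,v}, so it must be u.
(r7,c1): row 7 has {q,r,s,t,u,v}; column 1 has {r,s,t,u,v}, so it must be p.
(r2,c1): row 2 has {p,r,s,t,u,v}; column 1 has {p,r,s,t,u,v}, so it must be q.

t v p q s u r / q p r s v t u / v t u r q s p / s r v p u q t / u q t v r p s / r u s t p v q / p s q u t r v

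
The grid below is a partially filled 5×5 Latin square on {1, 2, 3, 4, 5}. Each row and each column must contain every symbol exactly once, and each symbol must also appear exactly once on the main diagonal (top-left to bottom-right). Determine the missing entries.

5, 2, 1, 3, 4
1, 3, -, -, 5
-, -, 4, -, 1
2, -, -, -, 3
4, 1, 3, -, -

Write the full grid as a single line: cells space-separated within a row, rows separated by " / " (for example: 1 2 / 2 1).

At row 2, column 3: row 2 has {1,3,5}; column 3 has {1,3,4}; that leaves 2.
At row 2, column 4: row 2 has {1,2,3,5}; column 4 has {3}; that leaves 4.
At row 3, column 1: row 3 has {1,4}; column 1 has {1,2,4,5}; that leaves 3.
At row 3, column 2: row 3 has {1,3,4}; column 2 has {1,2,3}; that leaves 5.
At row 3, column 4: row 3 has {1,3,4,5}; column 4 has {3,4}; that leaves 2.
At row 4, column 2: row 4 has {2,3}; column 2 has {1,2,3,5}; that leaves 4.
At row 4, column 3: row 4 has {2,3,4}; column 3 has {1,2,3,4}; that leaves 5.
At row 4, column 4: row 4 has {2,3,4,5}; column 4 has {2,3,4}; the diagonal has {3,4,5}; that leaves 1.
At row 5, column 4: row 5 has {1,3,4}; column 4 has {1,2,3,4}; that leaves 5.
At row 5, column 5: row 5 has {1,3,4,5}; column 5 has {1,3,4,5}; the diagonal has {1,3,4,5}; that leaves 2.

5 2 1 3 4 / 1 3 2 4 5 / 3 5 4 2 1 / 2 4 5 1 3 / 4 1 3 5 2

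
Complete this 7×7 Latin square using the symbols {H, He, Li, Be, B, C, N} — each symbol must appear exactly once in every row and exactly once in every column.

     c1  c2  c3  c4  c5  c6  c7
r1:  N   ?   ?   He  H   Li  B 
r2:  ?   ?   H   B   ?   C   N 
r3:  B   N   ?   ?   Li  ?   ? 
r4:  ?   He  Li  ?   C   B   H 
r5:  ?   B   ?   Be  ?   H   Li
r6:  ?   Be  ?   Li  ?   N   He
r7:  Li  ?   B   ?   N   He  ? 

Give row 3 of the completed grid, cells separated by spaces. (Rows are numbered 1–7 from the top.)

B N He H Li Be C

(r1,c2) = C
(r1,c3) = Be
(r2,c2) = Li
(r3,c6) = Be
(r3,c7) = C
(r4,c1) = Be
(r4,c4) = N
(r5,c5) = He
(r6,c3) = C
(r6,c5) = B
(r7,c2) = H
(r7,c4) = C
(r7,c7) = Be
(r2,c1) = He
(r2,c5) = Be
(r3,c3) = He
(r3,c4) = H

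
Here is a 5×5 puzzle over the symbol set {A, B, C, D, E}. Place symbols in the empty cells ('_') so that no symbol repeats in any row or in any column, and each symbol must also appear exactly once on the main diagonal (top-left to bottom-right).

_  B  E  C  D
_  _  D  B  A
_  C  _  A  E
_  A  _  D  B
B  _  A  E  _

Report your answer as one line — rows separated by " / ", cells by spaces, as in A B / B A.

A B E C D / C E D B A / D C B A E / E A C D B / B D A E C

(r1,c1) = A
(r2,c2) = E
(r3,c1) = D
(r3,c3) = B
(r4,c3) = C
(r5,c2) = D
(r5,c5) = C
(r2,c1) = C
(r4,c1) = E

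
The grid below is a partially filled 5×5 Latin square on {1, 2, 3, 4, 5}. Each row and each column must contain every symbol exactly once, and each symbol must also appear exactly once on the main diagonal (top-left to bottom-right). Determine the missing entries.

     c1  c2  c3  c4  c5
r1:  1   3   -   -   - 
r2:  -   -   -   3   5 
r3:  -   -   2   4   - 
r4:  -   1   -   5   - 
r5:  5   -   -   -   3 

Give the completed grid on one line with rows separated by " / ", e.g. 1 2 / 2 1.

1 3 5 2 4 / 2 4 1 3 5 / 3 5 2 4 1 / 4 1 3 5 2 / 5 2 4 1 3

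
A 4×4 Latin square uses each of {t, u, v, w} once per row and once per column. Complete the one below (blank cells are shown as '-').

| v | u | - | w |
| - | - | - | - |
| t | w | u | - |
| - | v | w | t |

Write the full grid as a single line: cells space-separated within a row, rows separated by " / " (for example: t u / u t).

v u t w / w t v u / t w u v / u v w t

row 1 has {u,v,w}; column 3 has {u,w} — only t is left for (r1,c3).
row 2 is empty so far; column 2 has {u,v,w} — only t is left for (r2,c2).
row 2 has {t}; column 3 has {t,u,w} — only v is left for (r2,c3).
row 2 has {t,v}; column 4 has {t,w} — only u is left for (r2,c4).
row 3 has {t,u,w}; column 4 has {t,u,w} — only v is left for (r3,c4).
row 4 has {t,v,w}; column 1 has {t,v} — only u is left for (r4,c1).
row 2 has {t,u,v}; column 1 has {t,u,v} — only w is left for (r2,c1).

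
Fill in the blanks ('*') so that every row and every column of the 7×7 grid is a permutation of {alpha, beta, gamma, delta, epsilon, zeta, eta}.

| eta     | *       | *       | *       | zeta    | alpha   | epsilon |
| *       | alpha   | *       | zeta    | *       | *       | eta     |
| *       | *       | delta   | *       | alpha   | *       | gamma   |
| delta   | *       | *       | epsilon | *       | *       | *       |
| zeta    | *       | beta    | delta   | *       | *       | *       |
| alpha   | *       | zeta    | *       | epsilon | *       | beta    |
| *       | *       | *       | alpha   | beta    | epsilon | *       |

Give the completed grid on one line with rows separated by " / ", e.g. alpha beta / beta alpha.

At row 1, column 3: row 1 has {alpha,epsilon,zeta,eta}; column 3 has {beta,delta,zeta}; that leaves gamma.
At row 1, column 4: row 1 has {alpha,gamma,epsilon,zeta,eta}; column 4 has {alpha,delta,epsilon,zeta}; that leaves beta.
At row 2, column 3: row 2 has {alpha,zeta,eta}; column 3 has {beta,gamma,delta,zeta}; that leaves epsilon.
At row 3, column 4: row 3 has {alpha,gamma,delta}; column 4 has {alpha,beta,delta,epsilon,zeta}; that leaves eta.
At row 5, column 7: row 5 has {beta,delta,zeta}; column 7 has {beta,gamma,epsilon,eta}; that leaves alpha.
At row 6, column 4: row 6 has {alpha,beta,epsilon,zeta}; column 4 has {alpha,beta,delta,epsilon,zeta,eta}; that leaves gamma.
At row 7, column 1: row 7 has {alpha,beta,epsilon}; column 1 has {alpha,delta,zeta,eta}; that leaves gamma.
At row 7, column 3: row 7 has {alpha,beta,gamma,epsilon}; column 3 has {beta,gamma,delta,epsilon,zeta}; that leaves eta.
At row 1, column 2: row 1 has {alpha,beta,gamma,epsilon,zeta,eta}; column 2 has {alpha}; that leaves delta.
At row 2, column 1: row 2 has {alpha,epsilon,zeta,eta}; column 1 has {alpha,gamma,delta,zeta,eta}; that leaves beta.
At row 3, column 1: row 3 has {alpha,gamma,delta,eta}; column 1 has {alpha,beta,gamma,delta,zeta,eta}; that leaves epsilon.
At row 4, column 3: row 4 has {delta,epsilon}; column 3 has {beta,gamma,delta,epsilon,zeta,eta}; that leaves alpha.
At row 4, column 7: row 4 has {alpha,delta,epsilon}; column 7 has {alpha,beta,gamma,epsilon,eta}; that leaves zeta.
At row 6, column 2: row 6 has {alpha,beta,gamma,epsilon,zeta}; column 2 has {alpha,delta}; that leaves eta.
At row 6, column 6: row 6 has {alpha,beta,gamma,epsilon,zeta,eta}; column 6 has {alpha,epsilon}; that leaves delta.
At row 7, column 2: row 7 has {alpha,beta,gamma,epsilon,eta}; column 2 has {alpha,delta,eta}; that leaves zeta.
At row 7, column 7: row 7 has {alpha,beta,gamma,epsilon,zeta,eta}; column 7 has {alpha,beta,gamma,epsilon,zeta,eta}; that leaves delta.
At row 2, column 6: row 2 has {alpha,beta,epsilon,zeta,eta}; column 6 has {alpha,delta,epsilon}; that leaves gamma.
At row 3, column 2: row 3 has {alpha,gamma,delta,epsilon,eta}; column 2 has {alpha,delta,zeta,eta}; that leaves beta.
At row 3, column 6: row 3 has {alpha,beta,gamma,delta,epsilon,eta}; column 6 has {alpha,gamma,delta,epsilon}; that leaves zeta.
At row 4, column 2: row 4 has {alpha,delta,epsilon,zeta}; column 2 has {alpha,beta,delta,zeta,eta}; that leaves gamma.
At row 4, column 5: row 4 has {alpha,gamma,delta,epsilon,zeta}; column 5 has {alpha,beta,epsilon,zeta}; that leaves eta.
At row 4, column 6: row 4 has {alpha,gamma,delta,epsilon,zeta,eta}; column 6 has {alpha,gamma,delta,epsilon,zeta}; that leaves beta.
At row 5, column 2: row 5 has {alpha,beta,delta,zeta}; column 2 has {alpha,beta,gamma,delta,zeta,eta}; that leaves epsilon.
At row 5, column 5: row 5 has {alpha,beta,delta,epsilon,zeta}; column 5 has {alpha,beta,epsilon,zeta,eta}; that leaves gamma.
At row 5, column 6: row 5 has {alpha,beta,gamma,delta,epsilon,zeta}; column 6 has {alpha,beta,gamma,delta,epsilon,zeta}; that leaves eta.
At row 2, column 5: row 2 has {alpha,beta,gamma,epsilon,zeta,eta}; column 5 has {alpha,beta,gamma,epsilon,zeta,eta}; that leaves delta.

eta delta gamma beta zeta alpha epsilon / beta alpha epsilon zeta delta gamma eta / epsilon beta delta eta alpha zeta gamma / delta gamma alpha epsilon eta beta zeta / zeta epsilon beta delta gamma eta alpha / alpha eta zeta gamma epsilon delta beta / gamma zeta eta alpha beta epsilon delta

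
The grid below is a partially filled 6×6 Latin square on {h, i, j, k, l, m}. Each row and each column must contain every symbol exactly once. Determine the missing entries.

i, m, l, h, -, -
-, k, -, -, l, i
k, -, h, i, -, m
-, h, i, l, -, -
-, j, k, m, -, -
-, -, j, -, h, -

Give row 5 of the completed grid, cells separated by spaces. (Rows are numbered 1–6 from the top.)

l j k m i h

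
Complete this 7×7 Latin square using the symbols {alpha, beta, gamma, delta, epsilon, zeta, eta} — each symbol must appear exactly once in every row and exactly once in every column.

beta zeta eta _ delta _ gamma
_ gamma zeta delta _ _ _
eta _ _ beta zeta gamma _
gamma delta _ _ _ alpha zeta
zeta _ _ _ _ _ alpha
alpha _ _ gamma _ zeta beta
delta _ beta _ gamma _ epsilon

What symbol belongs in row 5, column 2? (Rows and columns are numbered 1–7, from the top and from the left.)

beta

(r1,c6) = epsilon
(r2,c1) = epsilon
(r2,c7) = eta
(r3,c7) = delta
(r4,c3) = epsilon
(r4,c4) = eta
(r4,c5) = beta
(r5,c4) = epsilon
(r5,c5) = eta
(r6,c3) = delta
(r6,c5) = epsilon
(r7,c6) = eta
(r1,c4) = alpha
(r2,c5) = alpha
(r2,c6) = beta
(r3,c3) = alpha
(r5,c2) = beta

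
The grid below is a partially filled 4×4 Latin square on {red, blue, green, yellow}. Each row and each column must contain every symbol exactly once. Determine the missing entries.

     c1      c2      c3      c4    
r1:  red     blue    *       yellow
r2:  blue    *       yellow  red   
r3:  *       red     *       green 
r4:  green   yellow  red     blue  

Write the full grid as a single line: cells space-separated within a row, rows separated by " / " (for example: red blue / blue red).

(r1,c3) = green
(r2,c2) = green
(r3,c1) = yellow
(r3,c3) = blue

red blue green yellow / blue green yellow red / yellow red blue green / green yellow red blue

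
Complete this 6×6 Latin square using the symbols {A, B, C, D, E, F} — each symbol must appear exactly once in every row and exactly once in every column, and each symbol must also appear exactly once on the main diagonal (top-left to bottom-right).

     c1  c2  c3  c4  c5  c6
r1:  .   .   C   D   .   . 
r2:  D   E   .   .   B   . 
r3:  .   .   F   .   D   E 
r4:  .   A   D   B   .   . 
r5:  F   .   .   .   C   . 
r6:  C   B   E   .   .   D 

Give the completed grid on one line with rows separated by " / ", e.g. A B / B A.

(r1,c1) = A
(r1,c2) = F
(r1,c5) = E
(r1,c6) = B
(r2,c3) = A
(r3,c1) = B
(r3,c2) = C
(r3,c4) = A
(r4,c1) = E
(r4,c5) = F
(r4,c6) = C
(r5,c2) = D
(r5,c3) = B
(r5,c4) = E
(r5,c6) = A
(r6,c4) = F
(r6,c5) = A
(r2,c4) = C
(r2,c6) = F

A F C D E B / D E A C B F / B C F A D E / E A D B F C / F D B E C A / C B E F A D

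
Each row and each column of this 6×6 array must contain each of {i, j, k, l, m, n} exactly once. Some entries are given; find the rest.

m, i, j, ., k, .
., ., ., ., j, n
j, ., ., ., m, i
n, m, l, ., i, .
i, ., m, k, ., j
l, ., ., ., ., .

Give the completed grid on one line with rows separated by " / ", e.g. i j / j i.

(r1,c6): row 1 has {i,j,k,m}; column 6 has {i,j,n}, so it must be l.
(r2,c1): row 2 has {j,n}; column 1 has {i,j,l,m,n}, so it must be k.
(r2,c2): row 2 has {j,k,n}; column 2 has {i,m}, so it must be l.
(r2,c3): row 2 has {j,k,l,n}; column 3 has {j,l,m}, so it must be i.
(r2,c4): row 2 has {i,j,k,l,n}; column 4 has {k}, so it must be m.
(r4,c4): row 4 has {i,l,m,n}; column 4 has {k,m}, so it must be j.
(r4,c6): row 4 has {i,j,l,m,n}; column 6 has {i,j,l,n}, so it must be k.
(r5,c2): row 5 has {i,j,k,m}; column 2 has {i,l,m}, so it must be n.
(r5,c5): row 5 has {i,j,k,m,n}; column 5 has {i,j,k,m}, so it must be l.
(r6,c5): row 6 has {l}; column 5 has {i,j,k,l,m}, so it must be n.
(r6,c6): row 6 has {l,n}; column 6 has {i,j,k,l,n}, so it must be m.
(r1,c4): row 1 has {i,j,k,l,m}; column 4 has {j,k,m}, so it must be n.
(r3,c2): row 3 has {i,j,m}; column 2 has {i,l,m,n}, so it must be k.
(r3,c3): row 3 has {i,j,k,m}; column 3 has {i,j,l,m}, so it must be n.
(r3,c4): row 3 has {i,j,k,m,n}; column 4 has {j,k,m,n}, so it must be l.
(r6,c2): row 6 has {l,m,n}; column 2 has {i,k,l,m,n}, so it must be j.
(r6,c3): row 6 has {j,l,m,n}; column 3 has {i,j,l,m,n}, so it must be k.
(r6,c4): row 6 has {j,k,l,m,n}; column 4 has {j,k,l,m,n}, so it must be i.

m i j n k l / k l i m j n / j k n l m i / n m l j i k / i n m k l j / l j k i n m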